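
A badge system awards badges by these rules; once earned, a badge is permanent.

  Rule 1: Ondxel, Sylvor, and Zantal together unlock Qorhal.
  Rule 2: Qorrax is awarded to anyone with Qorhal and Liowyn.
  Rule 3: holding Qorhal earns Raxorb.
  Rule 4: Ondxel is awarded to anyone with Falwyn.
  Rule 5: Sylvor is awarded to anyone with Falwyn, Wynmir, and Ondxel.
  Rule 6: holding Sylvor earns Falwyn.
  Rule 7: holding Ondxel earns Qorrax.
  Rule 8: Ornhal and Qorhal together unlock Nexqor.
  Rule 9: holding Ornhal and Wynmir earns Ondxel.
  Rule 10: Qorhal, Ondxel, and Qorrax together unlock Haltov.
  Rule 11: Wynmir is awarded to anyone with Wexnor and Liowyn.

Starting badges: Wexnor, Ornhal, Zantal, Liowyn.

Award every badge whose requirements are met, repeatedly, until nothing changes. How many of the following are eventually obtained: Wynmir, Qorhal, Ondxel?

With Wexnor and Liowyn, Wynmir is earned (Rule 11).
With Ornhal and Wynmir, Ondxel is earned (Rule 9).
Wynmir: reached.
Qorhal would need Ondxel, Sylvor, and Zantal (Rule 1), but Sylvor is never earned.
Ondxel: reached.
Reached: Wynmir and Ondxel — 2 of the 3.

2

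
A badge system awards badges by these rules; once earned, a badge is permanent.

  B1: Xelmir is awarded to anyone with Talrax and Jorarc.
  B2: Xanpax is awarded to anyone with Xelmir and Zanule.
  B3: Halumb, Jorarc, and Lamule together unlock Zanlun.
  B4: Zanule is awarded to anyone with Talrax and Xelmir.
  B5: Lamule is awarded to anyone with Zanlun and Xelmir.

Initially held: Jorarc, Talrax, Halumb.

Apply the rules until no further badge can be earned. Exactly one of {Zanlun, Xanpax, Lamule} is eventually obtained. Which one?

Xanpax

With Talrax and Jorarc, Xelmir is earned (B1).
With Talrax and Xelmir, Zanule is earned (B4).
With Xelmir and Zanule, Xanpax is earned (B2).
Lamule would need Zanlun and Xelmir (B5), but Zanlun is never earned. Zanlun would need Halumb, Jorarc, and Lamule (B3), but Lamule is never earned.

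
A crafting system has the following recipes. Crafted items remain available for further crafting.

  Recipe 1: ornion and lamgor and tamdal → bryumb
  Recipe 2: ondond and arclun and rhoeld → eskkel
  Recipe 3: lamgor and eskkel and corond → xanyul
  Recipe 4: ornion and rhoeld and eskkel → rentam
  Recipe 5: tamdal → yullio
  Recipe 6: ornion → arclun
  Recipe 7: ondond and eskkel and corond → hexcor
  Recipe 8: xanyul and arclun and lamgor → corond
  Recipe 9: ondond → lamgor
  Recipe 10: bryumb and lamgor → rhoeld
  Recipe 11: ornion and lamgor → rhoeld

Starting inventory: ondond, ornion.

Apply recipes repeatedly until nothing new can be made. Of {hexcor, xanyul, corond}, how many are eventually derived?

0

hexcor would need ondond, eskkel, and corond (Recipe 7), but corond is never obtained.
xanyul would need lamgor, eskkel, and corond (Recipe 3), but corond is never obtained.
corond would need xanyul, arclun, and lamgor (Recipe 8), but xanyul is never obtained.
None of the 3 are reached.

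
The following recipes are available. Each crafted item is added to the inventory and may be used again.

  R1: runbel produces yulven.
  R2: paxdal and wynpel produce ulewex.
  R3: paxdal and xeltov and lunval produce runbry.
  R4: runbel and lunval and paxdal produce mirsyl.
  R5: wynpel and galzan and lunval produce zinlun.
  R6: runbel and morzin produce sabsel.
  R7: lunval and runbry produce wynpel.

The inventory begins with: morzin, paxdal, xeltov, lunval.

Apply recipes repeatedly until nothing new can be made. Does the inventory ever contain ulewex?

Yes

paxdal and xeltov and lunval → runbry (R3).
Using R7, lunval and runbry make wynpel.
Using R2, paxdal and wynpel make ulewex.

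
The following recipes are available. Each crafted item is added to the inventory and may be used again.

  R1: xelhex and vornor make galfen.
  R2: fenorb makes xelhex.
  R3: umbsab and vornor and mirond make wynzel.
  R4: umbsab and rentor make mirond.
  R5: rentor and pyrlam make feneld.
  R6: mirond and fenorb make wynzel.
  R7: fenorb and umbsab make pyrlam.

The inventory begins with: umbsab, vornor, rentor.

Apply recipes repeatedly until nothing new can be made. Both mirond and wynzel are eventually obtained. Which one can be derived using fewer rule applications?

mirond: Using R4, umbsab and rentor make mirond. [1 rule application]
wynzel: Using R4, umbsab and rentor make mirond. Using R3, umbsab, vornor, and mirond make wynzel. [2 rule applications]
mirond needs fewer.

mirond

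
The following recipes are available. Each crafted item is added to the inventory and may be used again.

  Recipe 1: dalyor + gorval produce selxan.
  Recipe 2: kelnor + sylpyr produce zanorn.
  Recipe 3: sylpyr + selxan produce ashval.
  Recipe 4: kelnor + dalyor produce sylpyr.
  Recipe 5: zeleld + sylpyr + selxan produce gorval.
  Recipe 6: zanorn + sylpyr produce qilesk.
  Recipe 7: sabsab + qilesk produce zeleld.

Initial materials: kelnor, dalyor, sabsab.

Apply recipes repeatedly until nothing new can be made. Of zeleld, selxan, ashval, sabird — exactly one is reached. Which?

kelnor + dalyor → sylpyr (Recipe 4).
Using Recipe 2, kelnor and sylpyr make zanorn.
Using Recipe 6, zanorn and sylpyr make qilesk.
sabsab + qilesk → zeleld (Recipe 7).
ashval would need sylpyr and selxan (Recipe 3), but selxan is never obtained. selxan would need dalyor and gorval (Recipe 1), but gorval is never obtained. No rule produces sabird, and it is not given.

zeleld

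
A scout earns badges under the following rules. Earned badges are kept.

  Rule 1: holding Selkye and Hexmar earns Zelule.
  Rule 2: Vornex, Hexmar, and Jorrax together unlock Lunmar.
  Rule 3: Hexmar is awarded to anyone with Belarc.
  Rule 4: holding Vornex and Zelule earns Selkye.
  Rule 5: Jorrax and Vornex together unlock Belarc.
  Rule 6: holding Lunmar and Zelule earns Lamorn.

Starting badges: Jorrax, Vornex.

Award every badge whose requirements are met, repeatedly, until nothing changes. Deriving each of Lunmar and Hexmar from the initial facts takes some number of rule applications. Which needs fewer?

Hexmar: With Jorrax and Vornex, Belarc is earned (Rule 5). With Belarc, Hexmar is earned (Rule 3). [2 rule applications]
Lunmar: With Jorrax and Vornex, Belarc is earned (Rule 5). With Belarc, Hexmar is earned (Rule 3). With Vornex, Hexmar, and Jorrax, Lunmar is earned (Rule 2). [3 rule applications]
Hexmar needs fewer.

Hexmar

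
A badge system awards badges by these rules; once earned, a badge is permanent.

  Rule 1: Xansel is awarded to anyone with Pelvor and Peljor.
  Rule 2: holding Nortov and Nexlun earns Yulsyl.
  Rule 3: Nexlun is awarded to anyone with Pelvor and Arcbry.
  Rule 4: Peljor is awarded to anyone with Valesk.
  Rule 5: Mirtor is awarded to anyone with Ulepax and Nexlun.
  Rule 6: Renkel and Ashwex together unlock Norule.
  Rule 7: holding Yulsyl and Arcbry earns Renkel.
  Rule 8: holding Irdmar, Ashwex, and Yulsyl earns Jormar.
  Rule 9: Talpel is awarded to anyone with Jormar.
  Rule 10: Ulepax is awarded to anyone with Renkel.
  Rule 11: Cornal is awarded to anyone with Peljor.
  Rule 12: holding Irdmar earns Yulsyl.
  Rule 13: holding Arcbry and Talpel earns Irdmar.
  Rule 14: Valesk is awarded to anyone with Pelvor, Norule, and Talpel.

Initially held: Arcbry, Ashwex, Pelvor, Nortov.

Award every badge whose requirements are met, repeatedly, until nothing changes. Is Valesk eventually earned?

No

Valesk would need Pelvor, Norule, and Talpel (Rule 14), but Talpel is never earned.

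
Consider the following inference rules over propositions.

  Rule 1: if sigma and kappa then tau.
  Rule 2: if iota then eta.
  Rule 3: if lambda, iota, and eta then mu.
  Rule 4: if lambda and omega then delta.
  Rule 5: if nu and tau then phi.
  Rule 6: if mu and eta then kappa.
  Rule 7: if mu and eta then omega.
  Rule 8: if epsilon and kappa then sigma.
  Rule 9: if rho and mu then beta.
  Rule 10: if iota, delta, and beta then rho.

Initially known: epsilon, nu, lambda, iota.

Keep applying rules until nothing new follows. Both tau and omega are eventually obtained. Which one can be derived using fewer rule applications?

omega: From iota, Rule 2 gives eta. From lambda, iota, and eta, Rule 3 gives mu. From mu and eta, Rule 7 gives omega. [3 rule applications]
tau: From iota, Rule 2 gives eta. From lambda, iota, and eta, Rule 3 gives mu. From mu and eta, Rule 6 gives kappa. From epsilon and kappa, Rule 8 gives sigma. From sigma and kappa, Rule 1 gives tau. [5 rule applications]
omega needs fewer.

omega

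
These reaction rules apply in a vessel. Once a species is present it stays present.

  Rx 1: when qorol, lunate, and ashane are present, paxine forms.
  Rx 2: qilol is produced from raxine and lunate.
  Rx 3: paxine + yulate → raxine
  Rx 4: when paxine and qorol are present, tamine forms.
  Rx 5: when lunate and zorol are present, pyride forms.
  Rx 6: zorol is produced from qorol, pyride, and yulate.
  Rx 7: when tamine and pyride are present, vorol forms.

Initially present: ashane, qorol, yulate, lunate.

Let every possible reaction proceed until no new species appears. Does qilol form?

qorol, lunate, and ashane present → paxine forms (Rx 1).
paxine and yulate present → raxine forms (Rx 3).
raxine and lunate present → qilol forms (Rx 2).

Yes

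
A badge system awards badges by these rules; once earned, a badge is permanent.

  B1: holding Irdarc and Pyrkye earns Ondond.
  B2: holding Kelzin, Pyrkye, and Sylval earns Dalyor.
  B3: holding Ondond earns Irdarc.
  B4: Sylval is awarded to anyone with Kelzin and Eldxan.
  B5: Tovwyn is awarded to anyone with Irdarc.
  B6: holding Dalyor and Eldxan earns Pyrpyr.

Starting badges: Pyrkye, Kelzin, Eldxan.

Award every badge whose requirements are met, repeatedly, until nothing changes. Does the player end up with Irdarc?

Irdarc would need Ondond (B3), but Ondond is never earned.

No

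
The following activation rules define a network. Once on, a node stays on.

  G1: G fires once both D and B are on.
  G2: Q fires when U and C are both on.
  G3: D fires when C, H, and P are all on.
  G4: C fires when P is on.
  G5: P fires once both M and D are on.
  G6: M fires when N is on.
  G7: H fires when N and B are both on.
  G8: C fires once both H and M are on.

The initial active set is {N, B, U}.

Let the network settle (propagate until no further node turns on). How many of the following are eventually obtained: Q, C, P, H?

G6: N on → M on.
N and B are on, so H fires (G7).
G8: H and M on → C on.
U and C are on, so Q fires (G2).
Q: reached.
C: reached.
P would need M and D (G5), but D never turns on.
H: reached.
Reached: Q, C, and H — 3 of the 4.

3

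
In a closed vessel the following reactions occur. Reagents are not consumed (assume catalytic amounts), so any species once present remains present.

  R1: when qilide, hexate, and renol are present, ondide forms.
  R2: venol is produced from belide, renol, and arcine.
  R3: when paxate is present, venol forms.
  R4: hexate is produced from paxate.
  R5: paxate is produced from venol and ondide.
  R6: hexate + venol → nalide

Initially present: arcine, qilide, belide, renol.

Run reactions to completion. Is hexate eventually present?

hexate would need paxate (R4), but paxate never forms.

No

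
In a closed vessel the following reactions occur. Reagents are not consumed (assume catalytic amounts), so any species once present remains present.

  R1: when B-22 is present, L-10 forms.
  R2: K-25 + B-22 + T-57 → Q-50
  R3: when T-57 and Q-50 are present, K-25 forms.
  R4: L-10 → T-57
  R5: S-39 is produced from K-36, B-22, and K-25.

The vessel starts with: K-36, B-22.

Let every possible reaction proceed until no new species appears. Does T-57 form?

Yes

B-22 present → L-10 forms (R1).
L-10 present → T-57 forms (R4).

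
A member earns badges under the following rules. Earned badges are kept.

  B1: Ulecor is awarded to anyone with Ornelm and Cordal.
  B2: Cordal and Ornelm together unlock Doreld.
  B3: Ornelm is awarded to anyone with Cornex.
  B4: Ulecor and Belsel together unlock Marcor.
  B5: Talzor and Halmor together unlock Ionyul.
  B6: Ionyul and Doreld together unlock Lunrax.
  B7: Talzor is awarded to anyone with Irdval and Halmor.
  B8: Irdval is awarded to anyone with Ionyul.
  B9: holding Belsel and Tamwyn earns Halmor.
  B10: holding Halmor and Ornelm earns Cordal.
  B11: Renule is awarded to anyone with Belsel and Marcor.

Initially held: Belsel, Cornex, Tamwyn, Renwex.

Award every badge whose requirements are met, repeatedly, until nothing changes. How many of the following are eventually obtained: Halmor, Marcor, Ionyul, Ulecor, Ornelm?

4

With Cornex, Ornelm is earned (B3).
With Belsel and Tamwyn, Halmor is earned (B9).
With Halmor and Ornelm, Cordal is earned (B10).
With Ornelm and Cordal, Ulecor is earned (B1).
With Ulecor and Belsel, Marcor is earned (B4).
Halmor: reached.
Marcor: reached.
Ionyul would need Talzor and Halmor (B5), but Talzor is never earned.
Ulecor: reached.
Ornelm: reached.
Reached: Halmor, Marcor, Ulecor, and Ornelm — 4 of the 5.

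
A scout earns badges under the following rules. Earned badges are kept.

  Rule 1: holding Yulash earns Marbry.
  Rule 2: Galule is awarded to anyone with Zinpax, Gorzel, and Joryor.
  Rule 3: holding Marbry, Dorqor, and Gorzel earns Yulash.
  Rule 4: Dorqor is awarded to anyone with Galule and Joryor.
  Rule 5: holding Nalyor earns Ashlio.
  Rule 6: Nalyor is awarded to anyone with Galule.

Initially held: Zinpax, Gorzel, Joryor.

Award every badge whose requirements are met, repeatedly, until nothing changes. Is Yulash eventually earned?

Yulash would need Marbry, Dorqor, and Gorzel (Rule 3), but Marbry is never earned.

No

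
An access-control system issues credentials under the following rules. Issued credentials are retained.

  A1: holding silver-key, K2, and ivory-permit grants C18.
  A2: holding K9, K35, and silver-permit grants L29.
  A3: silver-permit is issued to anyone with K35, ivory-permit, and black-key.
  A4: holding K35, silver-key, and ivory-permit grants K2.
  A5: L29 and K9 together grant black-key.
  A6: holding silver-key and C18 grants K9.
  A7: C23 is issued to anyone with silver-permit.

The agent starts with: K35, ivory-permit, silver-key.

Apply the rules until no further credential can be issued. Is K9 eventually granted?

Yes

Holding K35, silver-key, and ivory-permit grants K2 (A4).
Holding silver-key, K2, and ivory-permit grants C18 (A1).
Holding silver-key and C18 grants K9 (A6).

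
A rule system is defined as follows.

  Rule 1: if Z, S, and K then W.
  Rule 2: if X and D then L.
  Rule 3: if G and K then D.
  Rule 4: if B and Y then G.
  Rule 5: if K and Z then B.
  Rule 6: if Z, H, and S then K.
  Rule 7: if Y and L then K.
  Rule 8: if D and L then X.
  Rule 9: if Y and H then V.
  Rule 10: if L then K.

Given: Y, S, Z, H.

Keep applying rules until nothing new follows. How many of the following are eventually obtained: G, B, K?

3

From Z, H, and S, Rule 6 gives K.
From K and Z, Rule 5 gives B.
B and Y hold, so G follows (Rule 4).
G: reached.
B: reached.
K: reached.
All 3 are reached.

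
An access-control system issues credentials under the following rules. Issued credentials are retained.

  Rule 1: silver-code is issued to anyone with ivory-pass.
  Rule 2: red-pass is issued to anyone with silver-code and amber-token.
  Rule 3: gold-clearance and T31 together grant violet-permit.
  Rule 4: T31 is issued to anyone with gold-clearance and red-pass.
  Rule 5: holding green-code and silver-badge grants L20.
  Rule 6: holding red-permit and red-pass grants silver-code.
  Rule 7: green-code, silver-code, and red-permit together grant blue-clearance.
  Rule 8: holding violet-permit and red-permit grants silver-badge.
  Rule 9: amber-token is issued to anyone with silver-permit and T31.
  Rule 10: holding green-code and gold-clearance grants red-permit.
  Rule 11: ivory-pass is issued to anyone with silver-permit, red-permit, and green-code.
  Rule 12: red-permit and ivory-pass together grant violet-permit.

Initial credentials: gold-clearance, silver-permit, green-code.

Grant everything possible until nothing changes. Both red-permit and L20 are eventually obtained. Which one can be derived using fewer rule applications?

red-permit

red-permit: Holding green-code and gold-clearance grants red-permit (Rule 10). [1 rule application]
L20: Holding green-code and gold-clearance grants red-permit (Rule 10). Holding silver-permit, red-permit, and green-code grants ivory-pass (Rule 11). Holding red-permit and ivory-pass grants violet-permit (Rule 12). Holding violet-permit and red-permit grants silver-badge (Rule 8). Holding green-code and silver-badge grants L20 (Rule 5). [5 rule applications]
red-permit needs fewer.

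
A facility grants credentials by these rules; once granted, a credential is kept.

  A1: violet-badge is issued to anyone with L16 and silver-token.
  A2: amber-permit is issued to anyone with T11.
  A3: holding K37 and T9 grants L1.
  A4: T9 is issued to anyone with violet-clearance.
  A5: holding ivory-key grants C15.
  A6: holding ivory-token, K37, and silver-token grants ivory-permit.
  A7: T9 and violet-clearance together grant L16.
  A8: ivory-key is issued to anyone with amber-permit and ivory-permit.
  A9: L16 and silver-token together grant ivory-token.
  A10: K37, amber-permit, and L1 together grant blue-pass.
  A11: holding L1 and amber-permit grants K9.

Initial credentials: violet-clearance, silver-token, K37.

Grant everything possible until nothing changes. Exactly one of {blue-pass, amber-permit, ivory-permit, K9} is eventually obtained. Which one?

ivory-permit

Holding violet-clearance grants T9 (A4).
Holding T9 and violet-clearance grants L16 (A7).
Holding L16 and silver-token grants ivory-token (A9).
Holding ivory-token, K37, and silver-token grants ivory-permit (A6).
K9 would need L1 and amber-permit (A11), but amber-permit is never granted. amber-permit would need T11 (A2), but T11 is never granted. blue-pass would need K37, amber-permit, and L1 (A10), but amber-permit is never granted.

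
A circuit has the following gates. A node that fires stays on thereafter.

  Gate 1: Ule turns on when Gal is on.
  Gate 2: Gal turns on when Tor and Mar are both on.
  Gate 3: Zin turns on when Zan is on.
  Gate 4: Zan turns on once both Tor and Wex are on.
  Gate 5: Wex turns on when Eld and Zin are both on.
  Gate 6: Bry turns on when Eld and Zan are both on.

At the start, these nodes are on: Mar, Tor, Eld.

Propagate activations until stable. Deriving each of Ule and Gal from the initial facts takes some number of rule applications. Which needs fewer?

Gal: Tor and Mar are on, so Gal turns on (Gate 2). [1 rule application]
Ule: Tor and Mar are on, so Gal turns on (Gate 2). Gate 1: Gal on → Ule on. [2 rule applications]
Gal needs fewer.

Gal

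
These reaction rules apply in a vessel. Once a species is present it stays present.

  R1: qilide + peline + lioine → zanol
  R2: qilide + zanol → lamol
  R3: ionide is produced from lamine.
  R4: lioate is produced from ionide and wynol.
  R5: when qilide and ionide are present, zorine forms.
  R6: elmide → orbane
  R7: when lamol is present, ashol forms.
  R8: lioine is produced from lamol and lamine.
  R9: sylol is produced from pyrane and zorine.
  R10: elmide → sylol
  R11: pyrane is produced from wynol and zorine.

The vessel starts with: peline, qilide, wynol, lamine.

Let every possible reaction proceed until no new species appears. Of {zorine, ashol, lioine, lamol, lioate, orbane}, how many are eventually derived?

lamine present → ionide forms (R3).
qilide and ionide present → zorine forms (R5).
ionide and wynol present → lioate forms (R4).
zorine: reached.
ashol would need lamol (R7), but lamol never forms.
lioine would need lamol and lamine (R8), but lamol never forms.
lamol would need qilide and zanol (R2), but zanol never forms.
lioate: reached.
orbane would need elmide (R6), but elmide never forms.
Reached: zorine and lioate — 2 of the 6.

2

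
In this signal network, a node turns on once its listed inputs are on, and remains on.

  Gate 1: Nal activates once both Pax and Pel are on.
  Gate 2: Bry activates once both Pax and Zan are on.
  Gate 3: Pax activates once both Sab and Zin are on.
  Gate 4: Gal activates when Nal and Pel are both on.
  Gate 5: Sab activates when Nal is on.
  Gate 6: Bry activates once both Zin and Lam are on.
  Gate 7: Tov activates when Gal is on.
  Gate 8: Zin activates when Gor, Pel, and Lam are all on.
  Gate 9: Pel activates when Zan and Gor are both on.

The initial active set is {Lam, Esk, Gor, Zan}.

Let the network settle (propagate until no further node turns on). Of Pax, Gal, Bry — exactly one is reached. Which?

Gate 9: Zan and Gor on → Pel on.
Gate 8: Gor, Pel, and Lam on → Zin on.
Zin and Lam are on, so Bry activates (Gate 6).
Pax would need Sab and Zin (Gate 3), but Sab never turns on. Gal would need Nal and Pel (Gate 4), but Nal never turns on.

Bry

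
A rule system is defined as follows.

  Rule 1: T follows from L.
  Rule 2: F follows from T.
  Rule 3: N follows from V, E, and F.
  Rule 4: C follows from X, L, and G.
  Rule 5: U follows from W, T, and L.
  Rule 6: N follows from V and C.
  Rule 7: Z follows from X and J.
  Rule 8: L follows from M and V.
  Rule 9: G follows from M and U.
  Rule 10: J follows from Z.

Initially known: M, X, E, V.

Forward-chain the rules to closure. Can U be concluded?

No

U would need W, T, and L (Rule 5), but W is never established.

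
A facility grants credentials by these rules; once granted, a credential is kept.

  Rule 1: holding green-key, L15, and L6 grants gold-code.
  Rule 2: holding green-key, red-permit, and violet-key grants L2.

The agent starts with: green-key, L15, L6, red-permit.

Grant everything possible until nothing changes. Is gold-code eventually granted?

Yes

Holding green-key, L15, and L6 grants gold-code (Rule 1).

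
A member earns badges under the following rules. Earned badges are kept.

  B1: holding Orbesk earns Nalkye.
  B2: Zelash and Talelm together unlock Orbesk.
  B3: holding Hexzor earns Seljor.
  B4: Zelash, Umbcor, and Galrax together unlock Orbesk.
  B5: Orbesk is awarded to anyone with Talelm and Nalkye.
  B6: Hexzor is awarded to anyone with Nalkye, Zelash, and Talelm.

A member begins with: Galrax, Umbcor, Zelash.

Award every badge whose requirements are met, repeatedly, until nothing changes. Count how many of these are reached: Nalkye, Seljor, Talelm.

With Zelash, Umbcor, and Galrax, Orbesk is earned (B4).
With Orbesk, Nalkye is earned (B1).
Nalkye: reached.
Seljor would need Hexzor (B3), but Hexzor is never earned.
No rule produces Talelm, and it is not given.
Reached: Nalkye — 1 of the 3.

1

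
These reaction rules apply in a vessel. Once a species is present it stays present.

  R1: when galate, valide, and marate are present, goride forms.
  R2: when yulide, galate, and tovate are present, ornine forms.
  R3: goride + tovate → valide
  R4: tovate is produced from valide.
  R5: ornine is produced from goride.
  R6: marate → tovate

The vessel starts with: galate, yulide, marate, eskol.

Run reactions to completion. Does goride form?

No

goride would need galate, valide, and marate (R1), but valide never forms.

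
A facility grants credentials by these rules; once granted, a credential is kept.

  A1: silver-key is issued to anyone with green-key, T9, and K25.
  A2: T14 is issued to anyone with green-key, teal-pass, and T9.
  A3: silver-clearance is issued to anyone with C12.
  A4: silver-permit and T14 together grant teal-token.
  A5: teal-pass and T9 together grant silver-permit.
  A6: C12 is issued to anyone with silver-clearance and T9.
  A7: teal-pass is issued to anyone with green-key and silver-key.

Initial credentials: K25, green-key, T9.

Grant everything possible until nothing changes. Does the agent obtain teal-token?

Yes

Holding green-key, T9, and K25 grants silver-key (A1).
Holding green-key and silver-key grants teal-pass (A7).
Holding green-key, teal-pass, and T9 grants T14 (A2).
Holding teal-pass and T9 grants silver-permit (A5).
Holding silver-permit and T14 grants teal-token (A4).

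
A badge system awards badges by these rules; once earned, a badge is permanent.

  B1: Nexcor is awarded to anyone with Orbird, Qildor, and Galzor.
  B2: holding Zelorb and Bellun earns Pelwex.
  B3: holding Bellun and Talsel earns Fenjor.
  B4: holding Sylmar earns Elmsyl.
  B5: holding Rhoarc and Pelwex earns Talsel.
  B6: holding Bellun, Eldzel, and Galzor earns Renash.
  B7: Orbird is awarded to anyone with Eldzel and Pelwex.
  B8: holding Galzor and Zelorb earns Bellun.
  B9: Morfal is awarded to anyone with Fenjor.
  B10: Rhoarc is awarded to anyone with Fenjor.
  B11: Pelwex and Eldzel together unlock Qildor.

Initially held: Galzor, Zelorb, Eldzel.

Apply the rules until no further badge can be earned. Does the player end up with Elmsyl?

Elmsyl would need Sylmar (B4), but Sylmar is never earned.

No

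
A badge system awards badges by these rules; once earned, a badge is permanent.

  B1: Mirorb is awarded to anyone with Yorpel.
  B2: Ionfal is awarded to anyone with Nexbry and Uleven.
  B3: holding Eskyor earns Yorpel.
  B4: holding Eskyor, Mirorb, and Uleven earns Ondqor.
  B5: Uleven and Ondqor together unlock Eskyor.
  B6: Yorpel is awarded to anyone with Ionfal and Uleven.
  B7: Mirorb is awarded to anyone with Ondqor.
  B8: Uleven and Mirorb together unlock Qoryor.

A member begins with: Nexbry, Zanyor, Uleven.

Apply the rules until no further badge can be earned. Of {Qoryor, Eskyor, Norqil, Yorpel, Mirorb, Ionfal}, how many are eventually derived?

4

With Nexbry and Uleven, Ionfal is earned (B2).
With Ionfal and Uleven, Yorpel is earned (B6).
With Yorpel, Mirorb is earned (B1).
With Uleven and Mirorb, Qoryor is earned (B8).
Qoryor: reached.
Eskyor would need Uleven and Ondqor (B5), but Ondqor is never earned.
No rule produces Norqil, and it is not given.
Yorpel: reached.
Mirorb: reached.
Ionfal: reached.
Reached: Qoryor, Yorpel, Mirorb, and Ionfal — 4 of the 6.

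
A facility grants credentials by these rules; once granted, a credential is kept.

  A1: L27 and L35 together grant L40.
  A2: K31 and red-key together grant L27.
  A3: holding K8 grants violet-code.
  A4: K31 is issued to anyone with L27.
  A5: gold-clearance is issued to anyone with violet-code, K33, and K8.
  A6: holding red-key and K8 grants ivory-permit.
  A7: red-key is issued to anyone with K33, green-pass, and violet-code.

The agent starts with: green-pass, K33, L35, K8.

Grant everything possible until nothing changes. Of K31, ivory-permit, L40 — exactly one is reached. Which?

ivory-permit

Holding K8 grants violet-code (A3).
Holding K33, green-pass, and violet-code grants red-key (A7).
Holding red-key and K8 grants ivory-permit (A6).
K31 would need L27 (A4), but L27 is never granted. L40 would need L27 and L35 (A1), but L27 is never granted.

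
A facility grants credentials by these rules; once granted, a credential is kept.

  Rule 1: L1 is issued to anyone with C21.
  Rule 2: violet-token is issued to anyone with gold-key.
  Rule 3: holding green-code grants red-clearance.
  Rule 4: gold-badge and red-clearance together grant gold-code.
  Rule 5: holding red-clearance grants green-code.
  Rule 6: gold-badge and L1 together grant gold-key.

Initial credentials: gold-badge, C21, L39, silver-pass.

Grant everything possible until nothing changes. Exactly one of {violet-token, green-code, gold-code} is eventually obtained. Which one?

violet-token

Holding C21 grants L1 (Rule 1).
Holding gold-badge and L1 grants gold-key (Rule 6).
Holding gold-key grants violet-token (Rule 2).
green-code would need red-clearance (Rule 5), but red-clearance is never granted. gold-code would need gold-badge and red-clearance (Rule 4), but red-clearance is never granted.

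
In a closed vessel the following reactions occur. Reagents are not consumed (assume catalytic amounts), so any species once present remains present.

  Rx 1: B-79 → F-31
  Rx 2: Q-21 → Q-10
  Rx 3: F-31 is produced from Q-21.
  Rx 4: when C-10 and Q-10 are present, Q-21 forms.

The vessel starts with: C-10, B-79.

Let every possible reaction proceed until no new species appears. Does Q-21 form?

Q-21 would need C-10 and Q-10 (Rx 4), but Q-10 never forms.

No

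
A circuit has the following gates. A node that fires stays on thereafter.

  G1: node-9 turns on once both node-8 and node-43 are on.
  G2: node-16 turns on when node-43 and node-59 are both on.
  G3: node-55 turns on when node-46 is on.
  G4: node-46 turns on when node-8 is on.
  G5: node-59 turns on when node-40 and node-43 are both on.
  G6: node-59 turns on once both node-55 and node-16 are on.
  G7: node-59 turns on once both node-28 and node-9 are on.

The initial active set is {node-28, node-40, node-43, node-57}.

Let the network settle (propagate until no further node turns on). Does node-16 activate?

Yes

G5: node-40 and node-43 on → node-59 on.
G2: node-43 and node-59 on → node-16 on.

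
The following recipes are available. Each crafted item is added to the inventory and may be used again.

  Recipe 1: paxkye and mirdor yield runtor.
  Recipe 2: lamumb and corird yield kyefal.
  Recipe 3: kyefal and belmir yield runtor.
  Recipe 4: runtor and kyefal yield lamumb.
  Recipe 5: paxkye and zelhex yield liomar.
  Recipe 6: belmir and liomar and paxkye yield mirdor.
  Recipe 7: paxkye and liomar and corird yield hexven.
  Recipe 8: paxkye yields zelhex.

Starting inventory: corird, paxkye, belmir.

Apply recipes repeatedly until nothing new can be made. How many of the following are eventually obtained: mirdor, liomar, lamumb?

paxkye → zelhex (Recipe 8).
Using Recipe 5, paxkye and zelhex make liomar.
Using Recipe 6, belmir, liomar, and paxkye make mirdor.
mirdor: reached.
liomar: reached.
lamumb would need runtor and kyefal (Recipe 4), but kyefal is never obtained.
Reached: mirdor and liomar — 2 of the 3.

2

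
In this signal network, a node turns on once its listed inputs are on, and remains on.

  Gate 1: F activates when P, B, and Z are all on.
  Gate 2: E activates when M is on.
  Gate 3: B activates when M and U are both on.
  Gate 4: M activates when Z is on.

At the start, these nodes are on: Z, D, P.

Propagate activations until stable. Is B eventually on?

No

B would need M and U (Gate 3), but U never turns on.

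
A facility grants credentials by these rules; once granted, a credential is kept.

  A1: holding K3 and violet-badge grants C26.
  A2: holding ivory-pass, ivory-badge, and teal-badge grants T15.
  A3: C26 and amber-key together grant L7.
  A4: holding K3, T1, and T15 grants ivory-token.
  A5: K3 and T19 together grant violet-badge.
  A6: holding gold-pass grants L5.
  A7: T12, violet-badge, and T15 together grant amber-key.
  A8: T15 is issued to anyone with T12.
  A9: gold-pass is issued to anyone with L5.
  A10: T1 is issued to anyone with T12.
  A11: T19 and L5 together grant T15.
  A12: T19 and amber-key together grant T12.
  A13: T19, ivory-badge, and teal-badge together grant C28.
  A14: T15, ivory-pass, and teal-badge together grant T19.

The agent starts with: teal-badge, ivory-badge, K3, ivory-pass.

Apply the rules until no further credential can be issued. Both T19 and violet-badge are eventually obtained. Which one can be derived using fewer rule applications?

T19

T19: Holding ivory-pass, ivory-badge, and teal-badge grants T15 (A2). Holding T15, ivory-pass, and teal-badge grants T19 (A14). [2 rule applications]
violet-badge: Holding ivory-pass, ivory-badge, and teal-badge grants T15 (A2). Holding T15, ivory-pass, and teal-badge grants T19 (A14). Holding K3 and T19 grants violet-badge (A5). [3 rule applications]
T19 needs fewer.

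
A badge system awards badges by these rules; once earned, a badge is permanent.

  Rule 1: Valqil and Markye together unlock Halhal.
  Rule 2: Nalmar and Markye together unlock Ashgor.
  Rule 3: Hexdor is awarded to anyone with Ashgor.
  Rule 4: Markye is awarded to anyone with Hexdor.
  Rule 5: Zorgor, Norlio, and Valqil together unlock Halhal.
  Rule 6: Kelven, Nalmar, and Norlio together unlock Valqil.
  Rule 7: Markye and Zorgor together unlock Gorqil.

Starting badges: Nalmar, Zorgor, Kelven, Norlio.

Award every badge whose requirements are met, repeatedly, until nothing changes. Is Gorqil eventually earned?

Gorqil would need Markye and Zorgor (Rule 7), but Markye is never earned.

No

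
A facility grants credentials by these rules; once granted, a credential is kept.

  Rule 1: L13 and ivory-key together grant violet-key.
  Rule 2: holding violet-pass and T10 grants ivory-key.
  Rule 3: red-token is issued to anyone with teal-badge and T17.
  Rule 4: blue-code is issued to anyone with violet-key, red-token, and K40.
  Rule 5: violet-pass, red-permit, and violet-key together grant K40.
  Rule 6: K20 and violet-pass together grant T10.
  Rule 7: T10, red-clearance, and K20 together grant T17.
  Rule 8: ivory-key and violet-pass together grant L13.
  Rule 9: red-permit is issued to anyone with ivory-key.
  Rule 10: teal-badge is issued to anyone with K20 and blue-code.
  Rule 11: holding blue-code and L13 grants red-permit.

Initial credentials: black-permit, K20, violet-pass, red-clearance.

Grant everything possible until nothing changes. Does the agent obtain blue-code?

blue-code would need violet-key, red-token, and K40 (Rule 4), but red-token is never granted.

No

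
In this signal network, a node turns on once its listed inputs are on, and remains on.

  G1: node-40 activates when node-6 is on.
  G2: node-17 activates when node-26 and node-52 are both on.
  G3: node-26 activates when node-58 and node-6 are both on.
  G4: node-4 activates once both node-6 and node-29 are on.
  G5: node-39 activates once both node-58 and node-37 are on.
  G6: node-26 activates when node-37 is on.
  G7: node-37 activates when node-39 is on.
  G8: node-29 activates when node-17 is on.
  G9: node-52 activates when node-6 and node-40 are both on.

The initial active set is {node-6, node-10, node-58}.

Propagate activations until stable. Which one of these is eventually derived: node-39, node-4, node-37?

node-4

node-58 and node-6 are on, so node-26 activates (G3).
G1: node-6 on → node-40 on.
node-6 and node-40 are on, so node-52 activates (G9).
G2: node-26 and node-52 on → node-17 on.
G8: node-17 on → node-29 on.
node-6 and node-29 are on, so node-4 activates (G4).
node-37 would need node-39 (G7), but node-39 never turns on. node-39 would need node-58 and node-37 (G5), but node-37 never turns on.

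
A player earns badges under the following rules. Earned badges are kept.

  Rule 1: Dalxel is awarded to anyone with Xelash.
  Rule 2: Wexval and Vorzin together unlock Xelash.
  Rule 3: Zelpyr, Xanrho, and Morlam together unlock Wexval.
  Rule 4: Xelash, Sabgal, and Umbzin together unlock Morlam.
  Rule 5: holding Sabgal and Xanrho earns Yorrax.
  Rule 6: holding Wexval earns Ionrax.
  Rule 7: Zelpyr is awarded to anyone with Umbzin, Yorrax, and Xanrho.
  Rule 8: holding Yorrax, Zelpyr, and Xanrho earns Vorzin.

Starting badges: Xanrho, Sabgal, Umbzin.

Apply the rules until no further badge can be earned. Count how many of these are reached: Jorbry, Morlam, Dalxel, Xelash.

0

No rule produces Jorbry, and it is not given.
Morlam would need Xelash, Sabgal, and Umbzin (Rule 4), but Xelash is never earned.
Dalxel would need Xelash (Rule 1), but Xelash is never earned.
Xelash would need Wexval and Vorzin (Rule 2), but Wexval is never earned.
None of the 4 are reached.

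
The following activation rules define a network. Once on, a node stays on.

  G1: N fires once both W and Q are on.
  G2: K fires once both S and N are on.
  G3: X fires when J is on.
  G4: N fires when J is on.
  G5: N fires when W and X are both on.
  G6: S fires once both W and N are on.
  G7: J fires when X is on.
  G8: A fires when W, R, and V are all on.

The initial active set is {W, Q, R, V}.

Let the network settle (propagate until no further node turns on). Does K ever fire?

W and Q are on, so N fires (G1).
W and N are on, so S fires (G6).
S and N are on, so K fires (G2).

Yes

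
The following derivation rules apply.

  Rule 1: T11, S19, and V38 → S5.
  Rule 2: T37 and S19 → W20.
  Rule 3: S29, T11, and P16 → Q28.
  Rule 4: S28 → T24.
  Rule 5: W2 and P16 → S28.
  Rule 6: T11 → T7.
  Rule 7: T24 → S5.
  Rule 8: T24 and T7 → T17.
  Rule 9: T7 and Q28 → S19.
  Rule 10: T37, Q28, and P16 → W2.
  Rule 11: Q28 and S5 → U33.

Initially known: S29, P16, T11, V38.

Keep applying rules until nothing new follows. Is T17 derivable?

No

T17 would need T24 and T7 (Rule 8), but T24 is never established.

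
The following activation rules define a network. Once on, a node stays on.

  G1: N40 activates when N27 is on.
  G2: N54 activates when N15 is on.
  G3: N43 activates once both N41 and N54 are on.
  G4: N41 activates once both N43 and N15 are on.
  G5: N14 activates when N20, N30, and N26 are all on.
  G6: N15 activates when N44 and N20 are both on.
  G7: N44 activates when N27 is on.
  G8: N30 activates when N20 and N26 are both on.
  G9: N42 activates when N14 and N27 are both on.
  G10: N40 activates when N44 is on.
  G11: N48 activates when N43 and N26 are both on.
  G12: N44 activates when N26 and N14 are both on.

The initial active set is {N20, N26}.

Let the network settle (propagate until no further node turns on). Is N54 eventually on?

Yes

N20 and N26 are on, so N30 activates (G8).
N20, N30, and N26 are on, so N14 activates (G5).
N26 and N14 are on, so N44 activates (G12).
N44 and N20 are on, so N15 activates (G6).
N15 is on, so N54 activates (G2).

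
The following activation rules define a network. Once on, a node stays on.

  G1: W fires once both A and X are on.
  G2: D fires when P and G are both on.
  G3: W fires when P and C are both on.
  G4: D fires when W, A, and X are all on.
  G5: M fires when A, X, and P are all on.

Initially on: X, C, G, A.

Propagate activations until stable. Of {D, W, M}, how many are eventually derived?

G1: A and X on → W on.
G4: W, A, and X on → D on.
D: reached.
W: reached.
M would need A, X, and P (G5), but P never turns on.
Reached: D and W — 2 of the 3.

2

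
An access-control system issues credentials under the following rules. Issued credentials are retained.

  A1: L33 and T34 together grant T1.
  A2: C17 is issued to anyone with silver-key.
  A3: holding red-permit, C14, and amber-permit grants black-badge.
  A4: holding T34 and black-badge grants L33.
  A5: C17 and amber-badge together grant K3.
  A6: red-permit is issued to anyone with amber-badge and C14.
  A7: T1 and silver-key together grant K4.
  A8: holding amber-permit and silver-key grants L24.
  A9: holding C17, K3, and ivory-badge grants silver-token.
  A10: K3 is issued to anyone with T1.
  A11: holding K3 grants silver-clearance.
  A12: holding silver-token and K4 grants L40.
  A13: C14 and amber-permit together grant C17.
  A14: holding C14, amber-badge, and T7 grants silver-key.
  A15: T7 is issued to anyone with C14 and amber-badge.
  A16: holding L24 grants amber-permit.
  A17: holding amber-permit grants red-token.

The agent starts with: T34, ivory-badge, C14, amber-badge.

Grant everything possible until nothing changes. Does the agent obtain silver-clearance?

Yes

Holding C14 and amber-badge grants T7 (A15).
Holding C14, amber-badge, and T7 grants silver-key (A14).
Holding silver-key grants C17 (A2).
Holding C17 and amber-badge grants K3 (A5).
Holding K3 grants silver-clearance (A11).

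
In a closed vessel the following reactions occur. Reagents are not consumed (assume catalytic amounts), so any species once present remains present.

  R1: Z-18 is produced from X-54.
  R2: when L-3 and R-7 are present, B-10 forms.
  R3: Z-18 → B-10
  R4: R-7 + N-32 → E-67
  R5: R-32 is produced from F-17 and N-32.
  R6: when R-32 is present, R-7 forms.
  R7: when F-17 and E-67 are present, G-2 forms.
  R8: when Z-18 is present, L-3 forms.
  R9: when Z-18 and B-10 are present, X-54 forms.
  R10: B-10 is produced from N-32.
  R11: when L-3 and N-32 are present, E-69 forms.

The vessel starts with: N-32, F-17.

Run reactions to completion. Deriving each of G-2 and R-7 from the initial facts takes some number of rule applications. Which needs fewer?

R-7

R-7: F-17 and N-32 present → R-32 forms (R5). R-32 present → R-7 forms (R6). [2 rule applications]
G-2: F-17 and N-32 present → R-32 forms (R5). R-32 present → R-7 forms (R6). R-7 and N-32 present → E-67 forms (R4). F-17 and E-67 present → G-2 forms (R7). [4 rule applications]
R-7 needs fewer.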